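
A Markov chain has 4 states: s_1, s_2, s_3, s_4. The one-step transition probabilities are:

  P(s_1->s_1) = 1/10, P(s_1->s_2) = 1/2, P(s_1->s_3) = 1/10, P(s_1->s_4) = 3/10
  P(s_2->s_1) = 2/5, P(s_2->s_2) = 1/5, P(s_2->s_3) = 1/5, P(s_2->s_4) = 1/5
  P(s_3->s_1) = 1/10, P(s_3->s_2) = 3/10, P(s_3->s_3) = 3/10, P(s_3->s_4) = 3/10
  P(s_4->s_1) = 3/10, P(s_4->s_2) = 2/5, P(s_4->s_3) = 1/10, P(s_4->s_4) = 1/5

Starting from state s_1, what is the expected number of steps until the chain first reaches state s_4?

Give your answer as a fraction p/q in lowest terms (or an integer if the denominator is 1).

Answer: 53/14

Derivation:
Let h_i = expected steps to first reach s_4 from state i.
Boundary: h_s_4 = 0.
First-step equations for the other states:
  h_s_1 = 1 + 1/10*h_s_1 + 1/2*h_s_2 + 1/10*h_s_3 + 3/10*h_s_4
  h_s_2 = 1 + 2/5*h_s_1 + 1/5*h_s_2 + 1/5*h_s_3 + 1/5*h_s_4
  h_s_3 = 1 + 1/10*h_s_1 + 3/10*h_s_2 + 3/10*h_s_3 + 3/10*h_s_4

Substituting h_s_4 = 0 and rearranging gives the linear system (I - Q) h = 1:
  [9/10, -1/2, -1/10] . (h_s_1, h_s_2, h_s_3) = 1
  [-2/5, 4/5, -1/5] . (h_s_1, h_s_2, h_s_3) = 1
  [-1/10, -3/10, 7/10] . (h_s_1, h_s_2, h_s_3) = 1

Solving yields:
  h_s_1 = 53/14
  h_s_2 = 57/14
  h_s_3 = 26/7

Starting state is s_1, so the expected hitting time is h_s_1 = 53/14.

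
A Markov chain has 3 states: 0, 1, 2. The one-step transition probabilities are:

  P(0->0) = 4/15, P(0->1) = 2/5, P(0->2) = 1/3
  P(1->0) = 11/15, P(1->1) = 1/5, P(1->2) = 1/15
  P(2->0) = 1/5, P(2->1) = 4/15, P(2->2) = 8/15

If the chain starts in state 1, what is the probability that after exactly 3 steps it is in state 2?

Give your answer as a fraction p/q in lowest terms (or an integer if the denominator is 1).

Computing P^3 by repeated multiplication:
P^1 =
  0: [4/15, 2/5, 1/3]
  1: [11/15, 1/5, 1/15]
  2: [1/5, 4/15, 8/15]
P^2 =
  0: [97/225, 62/225, 22/75]
  1: [16/45, 79/225, 22/75]
  2: [16/45, 62/225, 83/225]
P^3 =
  0: [1268/3375, 344/1125, 43/135]
  1: [1387/3375, 109/375, 1007/3375]
  2: [139/375, 998/3375, 1126/3375]

(P^3)[1 -> 2] = 1007/3375

Answer: 1007/3375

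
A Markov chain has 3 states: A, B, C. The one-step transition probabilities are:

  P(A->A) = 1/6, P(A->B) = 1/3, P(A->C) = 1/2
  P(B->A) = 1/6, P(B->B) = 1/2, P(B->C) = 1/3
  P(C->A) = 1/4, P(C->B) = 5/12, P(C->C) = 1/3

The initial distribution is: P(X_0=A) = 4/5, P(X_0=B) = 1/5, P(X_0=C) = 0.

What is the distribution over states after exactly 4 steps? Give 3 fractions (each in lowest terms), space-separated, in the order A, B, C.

Propagating the distribution step by step (d_{t+1} = d_t * P):
d_0 = (A=4/5, B=1/5, C=0)
  d_1[A] = 4/5*1/6 + 1/5*1/6 + 0*1/4 = 1/6
  d_1[B] = 4/5*1/3 + 1/5*1/2 + 0*5/12 = 11/30
  d_1[C] = 4/5*1/2 + 1/5*1/3 + 0*1/3 = 7/15
d_1 = (A=1/6, B=11/30, C=7/15)
  d_2[A] = 1/6*1/6 + 11/30*1/6 + 7/15*1/4 = 37/180
  d_2[B] = 1/6*1/3 + 11/30*1/2 + 7/15*5/12 = 13/30
  d_2[C] = 1/6*1/2 + 11/30*1/3 + 7/15*1/3 = 13/36
d_2 = (A=37/180, B=13/30, C=13/36)
  d_3[A] = 37/180*1/6 + 13/30*1/6 + 13/36*1/4 = 85/432
  d_3[B] = 37/180*1/3 + 13/30*1/2 + 13/36*5/12 = 941/2160
  d_3[C] = 37/180*1/2 + 13/30*1/3 + 13/36*1/3 = 397/1080
d_3 = (A=85/432, B=941/2160, C=397/1080)
  d_4[A] = 85/432*1/6 + 941/2160*1/6 + 397/1080*1/4 = 2557/12960
  d_4[B] = 85/432*1/3 + 941/2160*1/2 + 397/1080*5/12 = 943/2160
  d_4[C] = 85/432*1/2 + 941/2160*1/3 + 397/1080*1/3 = 949/2592
d_4 = (A=2557/12960, B=943/2160, C=949/2592)

Answer: 2557/12960 943/2160 949/2592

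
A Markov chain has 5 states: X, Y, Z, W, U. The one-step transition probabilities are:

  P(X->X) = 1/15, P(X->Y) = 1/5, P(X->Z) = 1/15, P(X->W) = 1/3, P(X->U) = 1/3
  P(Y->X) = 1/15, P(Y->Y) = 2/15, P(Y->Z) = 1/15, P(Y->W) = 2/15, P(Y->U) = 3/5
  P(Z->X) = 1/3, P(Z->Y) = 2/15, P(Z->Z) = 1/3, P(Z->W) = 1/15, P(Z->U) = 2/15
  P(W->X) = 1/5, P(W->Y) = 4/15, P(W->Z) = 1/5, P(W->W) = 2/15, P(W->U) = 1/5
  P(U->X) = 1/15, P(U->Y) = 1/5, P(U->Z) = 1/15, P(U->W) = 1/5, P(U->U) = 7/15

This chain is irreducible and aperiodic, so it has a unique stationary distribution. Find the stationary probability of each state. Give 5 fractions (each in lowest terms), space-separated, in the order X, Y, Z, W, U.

The stationary distribution satisfies pi = pi * P, i.e.:
  pi_X = 1/15*pi_X + 1/15*pi_Y + 1/3*pi_Z + 1/5*pi_W + 1/15*pi_U
  pi_Y = 1/5*pi_X + 2/15*pi_Y + 2/15*pi_Z + 4/15*pi_W + 1/5*pi_U
  pi_Z = 1/15*pi_X + 1/15*pi_Y + 1/3*pi_Z + 1/5*pi_W + 1/15*pi_U
  pi_W = 1/3*pi_X + 2/15*pi_Y + 1/15*pi_Z + 2/15*pi_W + 1/5*pi_U
  pi_U = 1/3*pi_X + 3/5*pi_Y + 2/15*pi_Z + 1/5*pi_W + 7/15*pi_U
with normalization: pi_X + pi_Y + pi_Z + pi_W + pi_U = 1.

Using the first 4 balance equations plus normalization, the linear system A*pi = b is:
  [-14/15, 1/15, 1/3, 1/5, 1/15] . pi = 0
  [1/5, -13/15, 2/15, 4/15, 1/5] . pi = 0
  [1/15, 1/15, -2/3, 1/5, 1/15] . pi = 0
  [1/3, 2/15, 1/15, -13/15, 1/5] . pi = 0
  [1, 1, 1, 1, 1] . pi = 1

Solving yields:
  pi_X = 347/2825
  pi_Y = 539/2825
  pi_Z = 347/2825
  pi_W = 496/2825
  pi_U = 1096/2825

Verification (pi * P):
  347/2825*1/15 + 539/2825*1/15 + 347/2825*1/3 + 496/2825*1/5 + 1096/2825*1/15 = 347/2825 = pi_X  (ok)
  347/2825*1/5 + 539/2825*2/15 + 347/2825*2/15 + 496/2825*4/15 + 1096/2825*1/5 = 539/2825 = pi_Y  (ok)
  347/2825*1/15 + 539/2825*1/15 + 347/2825*1/3 + 496/2825*1/5 + 1096/2825*1/15 = 347/2825 = pi_Z  (ok)
  347/2825*1/3 + 539/2825*2/15 + 347/2825*1/15 + 496/2825*2/15 + 1096/2825*1/5 = 496/2825 = pi_W  (ok)
  347/2825*1/3 + 539/2825*3/5 + 347/2825*2/15 + 496/2825*1/5 + 1096/2825*7/15 = 1096/2825 = pi_U  (ok)

Answer: 347/2825 539/2825 347/2825 496/2825 1096/2825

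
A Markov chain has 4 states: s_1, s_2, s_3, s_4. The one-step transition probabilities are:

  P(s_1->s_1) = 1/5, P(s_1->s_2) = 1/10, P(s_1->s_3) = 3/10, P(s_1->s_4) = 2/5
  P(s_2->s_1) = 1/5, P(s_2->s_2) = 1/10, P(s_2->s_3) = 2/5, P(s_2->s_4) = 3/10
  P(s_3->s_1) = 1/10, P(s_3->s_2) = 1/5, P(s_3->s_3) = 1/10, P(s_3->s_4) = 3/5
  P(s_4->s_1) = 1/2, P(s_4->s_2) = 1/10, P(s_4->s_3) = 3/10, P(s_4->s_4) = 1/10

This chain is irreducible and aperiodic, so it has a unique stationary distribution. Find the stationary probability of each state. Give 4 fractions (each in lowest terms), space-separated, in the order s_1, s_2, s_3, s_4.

Answer: 426/1547 15/119 31/119 523/1547

Derivation:
The stationary distribution satisfies pi = pi * P, i.e.:
  pi_s_1 = 1/5*pi_s_1 + 1/5*pi_s_2 + 1/10*pi_s_3 + 1/2*pi_s_4
  pi_s_2 = 1/10*pi_s_1 + 1/10*pi_s_2 + 1/5*pi_s_3 + 1/10*pi_s_4
  pi_s_3 = 3/10*pi_s_1 + 2/5*pi_s_2 + 1/10*pi_s_3 + 3/10*pi_s_4
  pi_s_4 = 2/5*pi_s_1 + 3/10*pi_s_2 + 3/5*pi_s_3 + 1/10*pi_s_4
with normalization: pi_s_1 + pi_s_2 + pi_s_3 + pi_s_4 = 1.

Using the first 3 balance equations plus normalization, the linear system A*pi = b is:
  [-4/5, 1/5, 1/10, 1/2] . pi = 0
  [1/10, -9/10, 1/5, 1/10] . pi = 0
  [3/10, 2/5, -9/10, 3/10] . pi = 0
  [1, 1, 1, 1] . pi = 1

Solving yields:
  pi_s_1 = 426/1547
  pi_s_2 = 15/119
  pi_s_3 = 31/119
  pi_s_4 = 523/1547

Verification (pi * P):
  426/1547*1/5 + 15/119*1/5 + 31/119*1/10 + 523/1547*1/2 = 426/1547 = pi_s_1  (ok)
  426/1547*1/10 + 15/119*1/10 + 31/119*1/5 + 523/1547*1/10 = 15/119 = pi_s_2  (ok)
  426/1547*3/10 + 15/119*2/5 + 31/119*1/10 + 523/1547*3/10 = 31/119 = pi_s_3  (ok)
  426/1547*2/5 + 15/119*3/10 + 31/119*3/5 + 523/1547*1/10 = 523/1547 = pi_s_4  (ok)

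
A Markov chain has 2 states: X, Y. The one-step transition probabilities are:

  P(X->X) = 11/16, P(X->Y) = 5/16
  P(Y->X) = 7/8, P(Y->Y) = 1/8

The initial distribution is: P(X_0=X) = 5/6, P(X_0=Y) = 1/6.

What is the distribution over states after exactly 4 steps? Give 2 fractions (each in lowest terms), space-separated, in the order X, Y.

Propagating the distribution step by step (d_{t+1} = d_t * P):
d_0 = (X=5/6, Y=1/6)
  d_1[X] = 5/6*11/16 + 1/6*7/8 = 23/32
  d_1[Y] = 5/6*5/16 + 1/6*1/8 = 9/32
d_1 = (X=23/32, Y=9/32)
  d_2[X] = 23/32*11/16 + 9/32*7/8 = 379/512
  d_2[Y] = 23/32*5/16 + 9/32*1/8 = 133/512
d_2 = (X=379/512, Y=133/512)
  d_3[X] = 379/512*11/16 + 133/512*7/8 = 6031/8192
  d_3[Y] = 379/512*5/16 + 133/512*1/8 = 2161/8192
d_3 = (X=6031/8192, Y=2161/8192)
  d_4[X] = 6031/8192*11/16 + 2161/8192*7/8 = 96595/131072
  d_4[Y] = 6031/8192*5/16 + 2161/8192*1/8 = 34477/131072
d_4 = (X=96595/131072, Y=34477/131072)

Answer: 96595/131072 34477/131072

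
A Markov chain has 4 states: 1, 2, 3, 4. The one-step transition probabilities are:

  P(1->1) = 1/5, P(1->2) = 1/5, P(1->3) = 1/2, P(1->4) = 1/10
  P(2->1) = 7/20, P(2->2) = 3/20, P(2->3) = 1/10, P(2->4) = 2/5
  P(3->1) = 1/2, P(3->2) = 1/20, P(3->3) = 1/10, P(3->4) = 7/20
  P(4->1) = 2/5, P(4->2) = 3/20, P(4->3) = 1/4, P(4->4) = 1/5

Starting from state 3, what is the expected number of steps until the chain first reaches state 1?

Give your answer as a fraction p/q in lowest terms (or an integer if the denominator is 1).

Answer: 1648/751

Derivation:
Let h_i = expected steps to first reach 1 from state i.
Boundary: h_1 = 0.
First-step equations for the other states:
  h_2 = 1 + 7/20*h_1 + 3/20*h_2 + 1/10*h_3 + 2/5*h_4
  h_3 = 1 + 1/2*h_1 + 1/20*h_2 + 1/10*h_3 + 7/20*h_4
  h_4 = 1 + 2/5*h_1 + 3/20*h_2 + 1/4*h_3 + 1/5*h_4

Substituting h_1 = 0 and rearranging gives the linear system (I - Q) h = 1:
  [17/20, -1/10, -2/5] . (h_2, h_3, h_4) = 1
  [-1/20, 9/10, -7/20] . (h_2, h_3, h_4) = 1
  [-3/20, -1/4, 4/5] . (h_2, h_3, h_4) = 1

Solving yields:
  h_2 = 1932/751
  h_3 = 1648/751
  h_4 = 1816/751

Starting state is 3, so the expected hitting time is h_3 = 1648/751.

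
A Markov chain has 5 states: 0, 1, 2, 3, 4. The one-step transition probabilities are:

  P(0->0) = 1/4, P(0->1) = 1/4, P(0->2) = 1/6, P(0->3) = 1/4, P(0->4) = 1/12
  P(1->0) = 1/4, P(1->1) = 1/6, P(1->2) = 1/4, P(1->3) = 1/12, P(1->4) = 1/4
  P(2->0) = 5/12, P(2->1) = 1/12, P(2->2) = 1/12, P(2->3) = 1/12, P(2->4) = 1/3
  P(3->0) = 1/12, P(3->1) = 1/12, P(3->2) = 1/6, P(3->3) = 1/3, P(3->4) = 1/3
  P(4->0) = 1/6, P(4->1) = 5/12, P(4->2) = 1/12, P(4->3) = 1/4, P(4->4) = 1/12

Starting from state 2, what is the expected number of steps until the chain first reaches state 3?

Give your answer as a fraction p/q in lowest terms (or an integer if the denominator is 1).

Let h_i = expected steps to first reach 3 from state i.
Boundary: h_3 = 0.
First-step equations for the other states:
  h_0 = 1 + 1/4*h_0 + 1/4*h_1 + 1/6*h_2 + 1/4*h_3 + 1/12*h_4
  h_1 = 1 + 1/4*h_0 + 1/6*h_1 + 1/4*h_2 + 1/12*h_3 + 1/4*h_4
  h_2 = 1 + 5/12*h_0 + 1/12*h_1 + 1/12*h_2 + 1/12*h_3 + 1/3*h_4
  h_4 = 1 + 1/6*h_0 + 5/12*h_1 + 1/12*h_2 + 1/4*h_3 + 1/12*h_4

Substituting h_3 = 0 and rearranging gives the linear system (I - Q) h = 1:
  [3/4, -1/4, -1/6, -1/12] . (h_0, h_1, h_2, h_4) = 1
  [-1/4, 5/6, -1/4, -1/4] . (h_0, h_1, h_2, h_4) = 1
  [-5/12, -1/12, 11/12, -1/3] . (h_0, h_1, h_2, h_4) = 1
  [-1/6, -5/12, -1/12, 11/12] . (h_0, h_1, h_2, h_4) = 1

Solving yields:
  h_0 = 8116/1501
  h_1 = 9468/1501
  h_2 = 9188/1501
  h_4 = 8252/1501

Starting state is 2, so the expected hitting time is h_2 = 9188/1501.

Answer: 9188/1501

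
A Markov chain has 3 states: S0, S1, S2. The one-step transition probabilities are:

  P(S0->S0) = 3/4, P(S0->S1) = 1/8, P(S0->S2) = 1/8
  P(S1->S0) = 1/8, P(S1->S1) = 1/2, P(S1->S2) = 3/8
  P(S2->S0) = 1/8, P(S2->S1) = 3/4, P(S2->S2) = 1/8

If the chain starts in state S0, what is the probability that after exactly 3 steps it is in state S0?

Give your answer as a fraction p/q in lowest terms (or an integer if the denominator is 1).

Computing P^3 by repeated multiplication:
P^1 =
  S0: [3/4, 1/8, 1/8]
  S1: [1/8, 1/2, 3/8]
  S2: [1/8, 3/4, 1/8]
P^2 =
  S0: [19/32, 1/4, 5/32]
  S1: [13/64, 35/64, 1/4]
  S2: [13/64, 31/64, 5/16]
P^3 =
  S0: [127/256, 81/256, 3/16]
  S1: [129/512, 249/512, 67/256]
  S2: [129/512, 257/512, 63/256]

(P^3)[S0 -> S0] = 127/256

Answer: 127/256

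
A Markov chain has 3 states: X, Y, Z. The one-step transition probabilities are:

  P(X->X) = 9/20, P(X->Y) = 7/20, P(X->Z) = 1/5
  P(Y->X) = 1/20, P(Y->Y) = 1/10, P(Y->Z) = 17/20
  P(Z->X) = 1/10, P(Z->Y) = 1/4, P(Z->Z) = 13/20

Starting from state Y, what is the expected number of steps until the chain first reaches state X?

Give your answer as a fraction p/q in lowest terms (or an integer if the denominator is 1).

Answer: 480/41

Derivation:
Let h_i = expected steps to first reach X from state i.
Boundary: h_X = 0.
First-step equations for the other states:
  h_Y = 1 + 1/20*h_X + 1/10*h_Y + 17/20*h_Z
  h_Z = 1 + 1/10*h_X + 1/4*h_Y + 13/20*h_Z

Substituting h_X = 0 and rearranging gives the linear system (I - Q) h = 1:
  [9/10, -17/20] . (h_Y, h_Z) = 1
  [-1/4, 7/20] . (h_Y, h_Z) = 1

Solving yields:
  h_Y = 480/41
  h_Z = 460/41

Starting state is Y, so the expected hitting time is h_Y = 480/41.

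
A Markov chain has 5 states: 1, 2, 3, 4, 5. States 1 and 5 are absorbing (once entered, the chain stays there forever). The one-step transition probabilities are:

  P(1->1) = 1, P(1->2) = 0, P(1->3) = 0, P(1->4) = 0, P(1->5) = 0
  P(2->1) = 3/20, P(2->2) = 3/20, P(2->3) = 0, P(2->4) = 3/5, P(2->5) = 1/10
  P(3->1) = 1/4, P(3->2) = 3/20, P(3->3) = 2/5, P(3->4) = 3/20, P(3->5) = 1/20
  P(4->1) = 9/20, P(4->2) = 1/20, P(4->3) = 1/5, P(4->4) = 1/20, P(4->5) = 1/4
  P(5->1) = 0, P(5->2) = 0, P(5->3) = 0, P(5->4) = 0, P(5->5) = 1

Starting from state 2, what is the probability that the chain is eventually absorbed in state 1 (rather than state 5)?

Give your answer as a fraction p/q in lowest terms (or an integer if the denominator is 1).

Answer: 91/141

Derivation:
Let a_i = P(absorbed in 1 | start in state i).
Boundary conditions: a_1 = 1, a_5 = 0.
For each transient state i, a_i = sum_j P(i->j) * a_j:
  a_2 = 3/20*a_1 + 3/20*a_2 + 0*a_3 + 3/5*a_4 + 1/10*a_5
  a_3 = 1/4*a_1 + 3/20*a_2 + 2/5*a_3 + 3/20*a_4 + 1/20*a_5
  a_4 = 9/20*a_1 + 1/20*a_2 + 1/5*a_3 + 1/20*a_4 + 1/4*a_5

Substituting a_1 = 1 and a_5 = 0, rearrange to (I - Q) a = r where r[i] = P(i -> 1):
  [17/20, 0, -3/5] . (a_2, a_3, a_4) = 3/20
  [-3/20, 3/5, -3/20] . (a_2, a_3, a_4) = 1/4
  [-1/20, -1/5, 19/20] . (a_2, a_3, a_4) = 9/20

Solving yields:
  a_2 = 91/141
  a_3 = 1259/1692
  a_4 = 281/423

Starting state is 2, so the absorption probability is a_2 = 91/141.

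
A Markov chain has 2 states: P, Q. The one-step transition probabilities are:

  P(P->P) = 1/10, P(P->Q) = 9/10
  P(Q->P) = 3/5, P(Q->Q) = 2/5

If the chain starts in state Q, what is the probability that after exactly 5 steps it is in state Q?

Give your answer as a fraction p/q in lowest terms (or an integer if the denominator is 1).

Computing P^5 by repeated multiplication:
P^1 =
  P: [1/10, 9/10]
  Q: [3/5, 2/5]
P^2 =
  P: [11/20, 9/20]
  Q: [3/10, 7/10]
P^3 =
  P: [13/40, 27/40]
  Q: [9/20, 11/20]
P^4 =
  P: [7/16, 9/16]
  Q: [3/8, 5/8]
P^5 =
  P: [61/160, 99/160]
  Q: [33/80, 47/80]

(P^5)[Q -> Q] = 47/80

Answer: 47/80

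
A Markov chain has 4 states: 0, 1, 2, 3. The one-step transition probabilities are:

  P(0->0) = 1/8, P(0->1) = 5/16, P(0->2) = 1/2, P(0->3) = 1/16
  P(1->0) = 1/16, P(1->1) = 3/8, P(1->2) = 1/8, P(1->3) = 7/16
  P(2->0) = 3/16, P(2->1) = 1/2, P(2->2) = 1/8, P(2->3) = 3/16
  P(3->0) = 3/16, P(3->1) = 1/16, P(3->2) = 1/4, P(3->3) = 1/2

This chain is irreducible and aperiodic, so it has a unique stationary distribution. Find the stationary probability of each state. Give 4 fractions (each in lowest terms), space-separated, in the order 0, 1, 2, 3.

Answer: 136/951 541/1902 141/634 111/317

Derivation:
The stationary distribution satisfies pi = pi * P, i.e.:
  pi_0 = 1/8*pi_0 + 1/16*pi_1 + 3/16*pi_2 + 3/16*pi_3
  pi_1 = 5/16*pi_0 + 3/8*pi_1 + 1/2*pi_2 + 1/16*pi_3
  pi_2 = 1/2*pi_0 + 1/8*pi_1 + 1/8*pi_2 + 1/4*pi_3
  pi_3 = 1/16*pi_0 + 7/16*pi_1 + 3/16*pi_2 + 1/2*pi_3
with normalization: pi_0 + pi_1 + pi_2 + pi_3 = 1.

Using the first 3 balance equations plus normalization, the linear system A*pi = b is:
  [-7/8, 1/16, 3/16, 3/16] . pi = 0
  [5/16, -5/8, 1/2, 1/16] . pi = 0
  [1/2, 1/8, -7/8, 1/4] . pi = 0
  [1, 1, 1, 1] . pi = 1

Solving yields:
  pi_0 = 136/951
  pi_1 = 541/1902
  pi_2 = 141/634
  pi_3 = 111/317

Verification (pi * P):
  136/951*1/8 + 541/1902*1/16 + 141/634*3/16 + 111/317*3/16 = 136/951 = pi_0  (ok)
  136/951*5/16 + 541/1902*3/8 + 141/634*1/2 + 111/317*1/16 = 541/1902 = pi_1  (ok)
  136/951*1/2 + 541/1902*1/8 + 141/634*1/8 + 111/317*1/4 = 141/634 = pi_2  (ok)
  136/951*1/16 + 541/1902*7/16 + 141/634*3/16 + 111/317*1/2 = 111/317 = pi_3  (ok)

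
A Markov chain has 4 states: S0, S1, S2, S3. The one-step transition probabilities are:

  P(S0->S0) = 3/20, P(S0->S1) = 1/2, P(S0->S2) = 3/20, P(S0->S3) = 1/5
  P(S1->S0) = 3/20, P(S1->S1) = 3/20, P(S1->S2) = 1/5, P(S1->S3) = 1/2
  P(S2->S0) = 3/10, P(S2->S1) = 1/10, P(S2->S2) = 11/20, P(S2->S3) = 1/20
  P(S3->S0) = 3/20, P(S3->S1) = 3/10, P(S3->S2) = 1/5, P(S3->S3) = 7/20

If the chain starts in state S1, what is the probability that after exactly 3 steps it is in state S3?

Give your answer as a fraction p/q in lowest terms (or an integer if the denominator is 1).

Computing P^3 by repeated multiplication:
P^1 =
  S0: [3/20, 1/2, 3/20, 1/5]
  S1: [3/20, 3/20, 1/5, 1/2]
  S2: [3/10, 1/10, 11/20, 1/20]
  S3: [3/20, 3/10, 1/5, 7/20]
P^2 =
  S0: [69/400, 9/40, 49/200, 143/400]
  S1: [9/50, 107/400, 21/80, 29/100]
  S2: [93/400, 47/200, 151/400, 31/200]
  S3: [9/50, 49/200, 21/80, 5/16]
P^3 =
  S0: [747/4000, 1007/4000, 2217/8000, 91/320]
  S1: [303/1600, 1947/8000, 2263/8000, 91/320]
  S2: [1653/8000, 943/4000, 641/2000, 1897/8000]
  S3: [303/1600, 987/4000, 2263/8000, 281/1000]

(P^3)[S1 -> S3] = 91/320

Answer: 91/320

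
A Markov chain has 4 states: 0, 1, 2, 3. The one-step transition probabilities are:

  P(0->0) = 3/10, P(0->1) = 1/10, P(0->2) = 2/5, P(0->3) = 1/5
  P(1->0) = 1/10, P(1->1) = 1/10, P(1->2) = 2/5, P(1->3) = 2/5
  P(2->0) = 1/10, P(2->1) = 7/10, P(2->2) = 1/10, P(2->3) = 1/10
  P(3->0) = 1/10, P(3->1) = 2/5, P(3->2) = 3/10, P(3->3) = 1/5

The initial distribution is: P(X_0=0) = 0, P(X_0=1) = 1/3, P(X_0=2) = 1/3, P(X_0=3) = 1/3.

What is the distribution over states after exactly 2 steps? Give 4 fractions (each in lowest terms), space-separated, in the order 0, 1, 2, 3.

Answer: 3/25 33/100 89/300 19/75

Derivation:
Propagating the distribution step by step (d_{t+1} = d_t * P):
d_0 = (0=0, 1=1/3, 2=1/3, 3=1/3)
  d_1[0] = 0*3/10 + 1/3*1/10 + 1/3*1/10 + 1/3*1/10 = 1/10
  d_1[1] = 0*1/10 + 1/3*1/10 + 1/3*7/10 + 1/3*2/5 = 2/5
  d_1[2] = 0*2/5 + 1/3*2/5 + 1/3*1/10 + 1/3*3/10 = 4/15
  d_1[3] = 0*1/5 + 1/3*2/5 + 1/3*1/10 + 1/3*1/5 = 7/30
d_1 = (0=1/10, 1=2/5, 2=4/15, 3=7/30)
  d_2[0] = 1/10*3/10 + 2/5*1/10 + 4/15*1/10 + 7/30*1/10 = 3/25
  d_2[1] = 1/10*1/10 + 2/5*1/10 + 4/15*7/10 + 7/30*2/5 = 33/100
  d_2[2] = 1/10*2/5 + 2/5*2/5 + 4/15*1/10 + 7/30*3/10 = 89/300
  d_2[3] = 1/10*1/5 + 2/5*2/5 + 4/15*1/10 + 7/30*1/5 = 19/75
d_2 = (0=3/25, 1=33/100, 2=89/300, 3=19/75)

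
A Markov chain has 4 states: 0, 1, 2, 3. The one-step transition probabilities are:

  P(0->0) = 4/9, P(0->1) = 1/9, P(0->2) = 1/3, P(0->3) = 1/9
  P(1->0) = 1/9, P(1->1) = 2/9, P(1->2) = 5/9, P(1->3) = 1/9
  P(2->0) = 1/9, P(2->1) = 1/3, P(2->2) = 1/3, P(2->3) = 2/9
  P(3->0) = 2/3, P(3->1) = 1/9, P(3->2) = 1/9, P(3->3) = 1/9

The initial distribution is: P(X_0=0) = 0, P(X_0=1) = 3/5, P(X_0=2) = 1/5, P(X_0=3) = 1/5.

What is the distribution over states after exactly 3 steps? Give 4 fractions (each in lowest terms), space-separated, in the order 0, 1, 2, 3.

Propagating the distribution step by step (d_{t+1} = d_t * P):
d_0 = (0=0, 1=3/5, 2=1/5, 3=1/5)
  d_1[0] = 0*4/9 + 3/5*1/9 + 1/5*1/9 + 1/5*2/3 = 2/9
  d_1[1] = 0*1/9 + 3/5*2/9 + 1/5*1/3 + 1/5*1/9 = 2/9
  d_1[2] = 0*1/3 + 3/5*5/9 + 1/5*1/3 + 1/5*1/9 = 19/45
  d_1[3] = 0*1/9 + 3/5*1/9 + 1/5*2/9 + 1/5*1/9 = 2/15
d_1 = (0=2/9, 1=2/9, 2=19/45, 3=2/15)
  d_2[0] = 2/9*4/9 + 2/9*1/9 + 19/45*1/9 + 2/15*2/3 = 7/27
  d_2[1] = 2/9*1/9 + 2/9*2/9 + 19/45*1/3 + 2/15*1/9 = 31/135
  d_2[2] = 2/9*1/3 + 2/9*5/9 + 19/45*1/3 + 2/15*1/9 = 143/405
  d_2[3] = 2/9*1/9 + 2/9*1/9 + 19/45*2/9 + 2/15*1/9 = 64/405
d_2 = (0=7/27, 1=31/135, 2=143/405, 3=64/405)
  d_3[0] = 7/27*4/9 + 31/135*1/9 + 143/405*1/9 + 64/405*2/3 = 208/729
  d_3[1] = 7/27*1/9 + 31/135*2/9 + 143/405*1/3 + 64/405*1/9 = 784/3645
  d_3[2] = 7/27*1/3 + 31/135*5/9 + 143/405*1/3 + 64/405*1/9 = 1273/3645
  d_3[3] = 7/27*1/9 + 31/135*1/9 + 143/405*2/9 + 64/405*1/9 = 548/3645
d_3 = (0=208/729, 1=784/3645, 2=1273/3645, 3=548/3645)

Answer: 208/729 784/3645 1273/3645 548/3645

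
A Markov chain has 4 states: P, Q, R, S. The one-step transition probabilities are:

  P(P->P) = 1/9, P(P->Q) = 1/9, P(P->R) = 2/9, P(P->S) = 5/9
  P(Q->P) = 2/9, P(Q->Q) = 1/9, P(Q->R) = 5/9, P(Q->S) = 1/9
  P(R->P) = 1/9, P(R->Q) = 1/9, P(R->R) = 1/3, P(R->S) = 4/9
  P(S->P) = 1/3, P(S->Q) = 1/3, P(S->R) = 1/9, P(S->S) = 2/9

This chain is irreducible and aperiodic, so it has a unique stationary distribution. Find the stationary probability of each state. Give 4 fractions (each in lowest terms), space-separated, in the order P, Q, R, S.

The stationary distribution satisfies pi = pi * P, i.e.:
  pi_P = 1/9*pi_P + 2/9*pi_Q + 1/9*pi_R + 1/3*pi_S
  pi_Q = 1/9*pi_P + 1/9*pi_Q + 1/9*pi_R + 1/3*pi_S
  pi_R = 2/9*pi_P + 5/9*pi_Q + 1/3*pi_R + 1/9*pi_S
  pi_S = 5/9*pi_P + 1/9*pi_Q + 4/9*pi_R + 2/9*pi_S
with normalization: pi_P + pi_Q + pi_R + pi_S = 1.

Using the first 3 balance equations plus normalization, the linear system A*pi = b is:
  [-8/9, 2/9, 1/9, 1/3] . pi = 0
  [1/9, -8/9, 1/9, 1/3] . pi = 0
  [2/9, 5/9, -2/3, 1/9] . pi = 0
  [1, 1, 1, 1] . pi = 1

Solving yields:
  pi_P = 38/185
  pi_Q = 171/925
  pi_R = 257/925
  pi_S = 307/925

Verification (pi * P):
  38/185*1/9 + 171/925*2/9 + 257/925*1/9 + 307/925*1/3 = 38/185 = pi_P  (ok)
  38/185*1/9 + 171/925*1/9 + 257/925*1/9 + 307/925*1/3 = 171/925 = pi_Q  (ok)
  38/185*2/9 + 171/925*5/9 + 257/925*1/3 + 307/925*1/9 = 257/925 = pi_R  (ok)
  38/185*5/9 + 171/925*1/9 + 257/925*4/9 + 307/925*2/9 = 307/925 = pi_S  (ok)

Answer: 38/185 171/925 257/925 307/925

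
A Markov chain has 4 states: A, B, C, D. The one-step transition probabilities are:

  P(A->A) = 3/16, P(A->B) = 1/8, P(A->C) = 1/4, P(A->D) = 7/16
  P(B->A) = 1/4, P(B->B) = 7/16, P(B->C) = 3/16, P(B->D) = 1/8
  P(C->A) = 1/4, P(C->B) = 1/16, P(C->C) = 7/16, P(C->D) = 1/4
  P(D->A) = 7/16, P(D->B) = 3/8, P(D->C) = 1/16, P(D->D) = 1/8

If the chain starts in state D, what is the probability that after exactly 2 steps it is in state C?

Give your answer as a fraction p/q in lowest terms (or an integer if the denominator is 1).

Answer: 55/256

Derivation:
Computing P^2 by repeated multiplication:
P^1 =
  A: [3/16, 1/8, 1/4, 7/16]
  B: [1/4, 7/16, 3/16, 1/8]
  C: [1/4, 1/16, 7/16, 1/4]
  D: [7/16, 3/8, 1/16, 1/8]
P^2 =
  A: [41/128, 33/128, 53/256, 55/256]
  B: [33/128, 9/32, 15/64, 29/128]
  C: [9/32, 23/128, 9/32, 33/128]
  D: [63/256, 69/256, 55/256, 69/256]

(P^2)[D -> C] = 55/256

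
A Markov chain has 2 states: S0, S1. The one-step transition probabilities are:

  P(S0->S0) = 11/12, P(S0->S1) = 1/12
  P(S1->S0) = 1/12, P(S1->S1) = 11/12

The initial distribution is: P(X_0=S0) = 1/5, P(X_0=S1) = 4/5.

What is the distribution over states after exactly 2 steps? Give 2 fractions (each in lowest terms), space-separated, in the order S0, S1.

Propagating the distribution step by step (d_{t+1} = d_t * P):
d_0 = (S0=1/5, S1=4/5)
  d_1[S0] = 1/5*11/12 + 4/5*1/12 = 1/4
  d_1[S1] = 1/5*1/12 + 4/5*11/12 = 3/4
d_1 = (S0=1/4, S1=3/4)
  d_2[S0] = 1/4*11/12 + 3/4*1/12 = 7/24
  d_2[S1] = 1/4*1/12 + 3/4*11/12 = 17/24
d_2 = (S0=7/24, S1=17/24)

Answer: 7/24 17/24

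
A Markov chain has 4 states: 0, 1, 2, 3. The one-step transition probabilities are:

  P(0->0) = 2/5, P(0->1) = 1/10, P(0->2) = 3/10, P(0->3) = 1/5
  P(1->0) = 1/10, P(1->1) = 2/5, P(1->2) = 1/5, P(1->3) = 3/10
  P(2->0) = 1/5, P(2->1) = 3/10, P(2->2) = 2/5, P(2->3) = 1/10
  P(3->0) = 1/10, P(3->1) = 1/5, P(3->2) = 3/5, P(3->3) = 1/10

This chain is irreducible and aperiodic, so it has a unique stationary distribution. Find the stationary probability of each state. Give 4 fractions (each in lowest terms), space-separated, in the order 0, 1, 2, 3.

The stationary distribution satisfies pi = pi * P, i.e.:
  pi_0 = 2/5*pi_0 + 1/10*pi_1 + 1/5*pi_2 + 1/10*pi_3
  pi_1 = 1/10*pi_0 + 2/5*pi_1 + 3/10*pi_2 + 1/5*pi_3
  pi_2 = 3/10*pi_0 + 1/5*pi_1 + 2/5*pi_2 + 3/5*pi_3
  pi_3 = 1/5*pi_0 + 3/10*pi_1 + 1/10*pi_2 + 1/10*pi_3
with normalization: pi_0 + pi_1 + pi_2 + pi_3 = 1.

Using the first 3 balance equations plus normalization, the linear system A*pi = b is:
  [-3/5, 1/10, 1/5, 1/10] . pi = 0
  [1/10, -3/5, 3/10, 1/5] . pi = 0
  [3/10, 1/5, -3/5, 3/5] . pi = 0
  [1, 1, 1, 1] . pi = 1

Solving yields:
  pi_0 = 7/36
  pi_1 = 13/48
  pi_2 = 13/36
  pi_3 = 25/144

Verification (pi * P):
  7/36*2/5 + 13/48*1/10 + 13/36*1/5 + 25/144*1/10 = 7/36 = pi_0  (ok)
  7/36*1/10 + 13/48*2/5 + 13/36*3/10 + 25/144*1/5 = 13/48 = pi_1  (ok)
  7/36*3/10 + 13/48*1/5 + 13/36*2/5 + 25/144*3/5 = 13/36 = pi_2  (ok)
  7/36*1/5 + 13/48*3/10 + 13/36*1/10 + 25/144*1/10 = 25/144 = pi_3  (ok)

Answer: 7/36 13/48 13/36 25/144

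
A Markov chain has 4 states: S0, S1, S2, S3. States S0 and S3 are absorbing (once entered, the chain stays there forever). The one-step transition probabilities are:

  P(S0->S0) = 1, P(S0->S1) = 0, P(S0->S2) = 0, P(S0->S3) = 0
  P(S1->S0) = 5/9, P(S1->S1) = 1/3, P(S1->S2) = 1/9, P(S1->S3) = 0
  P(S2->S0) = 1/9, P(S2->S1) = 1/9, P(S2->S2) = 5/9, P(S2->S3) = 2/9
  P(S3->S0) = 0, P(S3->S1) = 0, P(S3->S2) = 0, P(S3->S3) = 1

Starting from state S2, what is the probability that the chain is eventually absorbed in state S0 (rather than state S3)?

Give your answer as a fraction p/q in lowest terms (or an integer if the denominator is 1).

Let a_i = P(absorbed in S0 | start in state i).
Boundary conditions: a_S0 = 1, a_S3 = 0.
For each transient state i, a_i = sum_j P(i->j) * a_j:
  a_S1 = 5/9*a_S0 + 1/3*a_S1 + 1/9*a_S2 + 0*a_S3
  a_S2 = 1/9*a_S0 + 1/9*a_S1 + 5/9*a_S2 + 2/9*a_S3

Substituting a_S0 = 1 and a_S3 = 0, rearrange to (I - Q) a = r where r[i] = P(i -> S0):
  [2/3, -1/9] . (a_S1, a_S2) = 5/9
  [-1/9, 4/9] . (a_S1, a_S2) = 1/9

Solving yields:
  a_S1 = 21/23
  a_S2 = 11/23

Starting state is S2, so the absorption probability is a_S2 = 11/23.

Answer: 11/23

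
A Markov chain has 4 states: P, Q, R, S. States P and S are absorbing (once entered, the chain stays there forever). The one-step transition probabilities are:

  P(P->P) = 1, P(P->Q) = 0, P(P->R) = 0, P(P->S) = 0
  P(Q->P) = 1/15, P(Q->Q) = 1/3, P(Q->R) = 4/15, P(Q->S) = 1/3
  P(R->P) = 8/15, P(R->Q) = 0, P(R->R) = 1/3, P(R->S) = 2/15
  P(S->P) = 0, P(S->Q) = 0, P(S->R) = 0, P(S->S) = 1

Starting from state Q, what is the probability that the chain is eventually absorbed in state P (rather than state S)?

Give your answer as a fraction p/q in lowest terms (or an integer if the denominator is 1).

Answer: 21/50

Derivation:
Let a_i = P(absorbed in P | start in state i).
Boundary conditions: a_P = 1, a_S = 0.
For each transient state i, a_i = sum_j P(i->j) * a_j:
  a_Q = 1/15*a_P + 1/3*a_Q + 4/15*a_R + 1/3*a_S
  a_R = 8/15*a_P + 0*a_Q + 1/3*a_R + 2/15*a_S

Substituting a_P = 1 and a_S = 0, rearrange to (I - Q) a = r where r[i] = P(i -> P):
  [2/3, -4/15] . (a_Q, a_R) = 1/15
  [0, 2/3] . (a_Q, a_R) = 8/15

Solving yields:
  a_Q = 21/50
  a_R = 4/5

Starting state is Q, so the absorption probability is a_Q = 21/50.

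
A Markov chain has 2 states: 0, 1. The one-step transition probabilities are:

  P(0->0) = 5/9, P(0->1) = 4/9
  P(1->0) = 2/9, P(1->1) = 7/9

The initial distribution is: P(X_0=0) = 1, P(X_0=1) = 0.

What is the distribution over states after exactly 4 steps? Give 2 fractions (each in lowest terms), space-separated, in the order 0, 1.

Propagating the distribution step by step (d_{t+1} = d_t * P):
d_0 = (0=1, 1=0)
  d_1[0] = 1*5/9 + 0*2/9 = 5/9
  d_1[1] = 1*4/9 + 0*7/9 = 4/9
d_1 = (0=5/9, 1=4/9)
  d_2[0] = 5/9*5/9 + 4/9*2/9 = 11/27
  d_2[1] = 5/9*4/9 + 4/9*7/9 = 16/27
d_2 = (0=11/27, 1=16/27)
  d_3[0] = 11/27*5/9 + 16/27*2/9 = 29/81
  d_3[1] = 11/27*4/9 + 16/27*7/9 = 52/81
d_3 = (0=29/81, 1=52/81)
  d_4[0] = 29/81*5/9 + 52/81*2/9 = 83/243
  d_4[1] = 29/81*4/9 + 52/81*7/9 = 160/243
d_4 = (0=83/243, 1=160/243)

Answer: 83/243 160/243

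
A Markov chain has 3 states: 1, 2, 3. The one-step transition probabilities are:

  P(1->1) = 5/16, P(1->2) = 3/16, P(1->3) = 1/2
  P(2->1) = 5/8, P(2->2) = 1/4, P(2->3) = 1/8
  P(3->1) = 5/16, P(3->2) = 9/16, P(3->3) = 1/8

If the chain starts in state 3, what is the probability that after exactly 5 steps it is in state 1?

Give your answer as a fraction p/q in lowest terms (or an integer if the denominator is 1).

Computing P^5 by repeated multiplication:
P^1 =
  1: [5/16, 3/16, 1/2]
  2: [5/8, 1/4, 1/8]
  3: [5/16, 9/16, 1/8]
P^2 =
  1: [95/256, 99/256, 31/128]
  2: [25/64, 1/4, 23/64]
  3: [125/256, 69/256, 31/128]
P^3 =
  1: [1775/4096, 1239/4096, 541/2048]
  2: [25/64, 173/512, 139/512]
  3: [1625/4096, 1209/4096, 631/2048]
P^4 =
  1: [26675/65536, 20019/65536, 9421/32768]
  2: [3425/8192, 2543/8192, 139/512]
  3: [26525/65536, 21069/65536, 8971/32768]
P^5 =
  1: [427775/1048576, 329679/1048576, 145561/524288]
  2: [53675/131072, 40463/131072, 18467/65536]
  3: [433025/1048576, 325329/1048576, 145111/524288]

(P^5)[3 -> 1] = 433025/1048576

Answer: 433025/1048576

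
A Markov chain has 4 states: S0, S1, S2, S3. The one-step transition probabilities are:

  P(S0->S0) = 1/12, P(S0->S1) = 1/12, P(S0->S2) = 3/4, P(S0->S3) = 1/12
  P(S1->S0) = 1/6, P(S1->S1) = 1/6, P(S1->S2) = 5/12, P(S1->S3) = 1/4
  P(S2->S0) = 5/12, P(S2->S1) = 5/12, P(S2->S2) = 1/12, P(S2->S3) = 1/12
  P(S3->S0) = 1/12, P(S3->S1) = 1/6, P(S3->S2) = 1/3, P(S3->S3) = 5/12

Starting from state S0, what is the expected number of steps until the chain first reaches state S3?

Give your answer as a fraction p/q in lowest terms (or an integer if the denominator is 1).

Let h_i = expected steps to first reach S3 from state i.
Boundary: h_S3 = 0.
First-step equations for the other states:
  h_S0 = 1 + 1/12*h_S0 + 1/12*h_S1 + 3/4*h_S2 + 1/12*h_S3
  h_S1 = 1 + 1/6*h_S0 + 1/6*h_S1 + 5/12*h_S2 + 1/4*h_S3
  h_S2 = 1 + 5/12*h_S0 + 5/12*h_S1 + 1/12*h_S2 + 1/12*h_S3

Substituting h_S3 = 0 and rearranging gives the linear system (I - Q) h = 1:
  [11/12, -1/12, -3/4] . (h_S0, h_S1, h_S2) = 1
  [-1/6, 5/6, -5/12] . (h_S0, h_S1, h_S2) = 1
  [-5/12, -5/12, 11/12] . (h_S0, h_S1, h_S2) = 1

Solving yields:
  h_S0 = 236/29
  h_S1 = 196/29
  h_S2 = 228/29

Starting state is S0, so the expected hitting time is h_S0 = 236/29.

Answer: 236/29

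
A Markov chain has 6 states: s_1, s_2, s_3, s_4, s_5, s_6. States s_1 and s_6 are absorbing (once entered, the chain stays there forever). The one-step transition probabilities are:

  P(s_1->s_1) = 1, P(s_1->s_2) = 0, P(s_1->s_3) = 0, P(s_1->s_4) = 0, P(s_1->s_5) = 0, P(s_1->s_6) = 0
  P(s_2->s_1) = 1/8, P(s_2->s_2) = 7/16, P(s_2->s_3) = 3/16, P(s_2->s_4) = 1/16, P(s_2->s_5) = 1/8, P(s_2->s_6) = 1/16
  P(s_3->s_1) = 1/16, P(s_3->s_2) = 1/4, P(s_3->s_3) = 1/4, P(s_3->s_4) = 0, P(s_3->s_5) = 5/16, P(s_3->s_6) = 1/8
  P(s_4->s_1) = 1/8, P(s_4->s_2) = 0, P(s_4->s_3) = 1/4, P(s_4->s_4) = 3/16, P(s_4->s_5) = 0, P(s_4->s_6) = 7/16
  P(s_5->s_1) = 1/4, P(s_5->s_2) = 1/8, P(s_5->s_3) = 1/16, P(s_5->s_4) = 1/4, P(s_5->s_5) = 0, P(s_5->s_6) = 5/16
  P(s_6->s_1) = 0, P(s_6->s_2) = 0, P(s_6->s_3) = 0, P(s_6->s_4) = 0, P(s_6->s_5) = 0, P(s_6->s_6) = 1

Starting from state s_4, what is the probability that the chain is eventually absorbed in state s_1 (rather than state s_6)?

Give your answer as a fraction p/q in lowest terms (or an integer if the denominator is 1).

Answer: 370/1317

Derivation:
Let a_i = P(absorbed in s_1 | start in state i).
Boundary conditions: a_s_1 = 1, a_s_6 = 0.
For each transient state i, a_i = sum_j P(i->j) * a_j:
  a_s_2 = 1/8*a_s_1 + 7/16*a_s_2 + 3/16*a_s_3 + 1/16*a_s_4 + 1/8*a_s_5 + 1/16*a_s_6
  a_s_3 = 1/16*a_s_1 + 1/4*a_s_2 + 1/4*a_s_3 + 0*a_s_4 + 5/16*a_s_5 + 1/8*a_s_6
  a_s_4 = 1/8*a_s_1 + 0*a_s_2 + 1/4*a_s_3 + 3/16*a_s_4 + 0*a_s_5 + 7/16*a_s_6
  a_s_5 = 1/4*a_s_1 + 1/8*a_s_2 + 1/16*a_s_3 + 1/4*a_s_4 + 0*a_s_5 + 5/16*a_s_6

Substituting a_s_1 = 1 and a_s_6 = 0, rearrange to (I - Q) a = r where r[i] = P(i -> s_1):
  [9/16, -3/16, -1/16, -1/8] . (a_s_2, a_s_3, a_s_4, a_s_5) = 1/8
  [-1/4, 3/4, 0, -5/16] . (a_s_2, a_s_3, a_s_4, a_s_5) = 1/16
  [0, -1/4, 13/16, 0] . (a_s_2, a_s_3, a_s_4, a_s_5) = 1/8
  [-1/8, -1/16, -1/4, 1] . (a_s_2, a_s_3, a_s_4, a_s_5) = 1/4

Solving yields:
  a_s_2 = 634/1317
  a_s_3 = 544/1317
  a_s_4 = 370/1317
  a_s_5 = 535/1317

Starting state is s_4, so the absorption probability is a_s_4 = 370/1317.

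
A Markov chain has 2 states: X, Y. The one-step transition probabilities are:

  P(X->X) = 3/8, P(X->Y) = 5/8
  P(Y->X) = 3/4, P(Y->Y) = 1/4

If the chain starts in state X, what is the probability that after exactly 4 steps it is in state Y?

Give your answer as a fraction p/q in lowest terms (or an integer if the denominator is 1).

Answer: 1825/4096

Derivation:
Computing P^4 by repeated multiplication:
P^1 =
  X: [3/8, 5/8]
  Y: [3/4, 1/4]
P^2 =
  X: [39/64, 25/64]
  Y: [15/32, 17/32]
P^3 =
  X: [267/512, 245/512]
  Y: [147/256, 109/256]
P^4 =
  X: [2271/4096, 1825/4096]
  Y: [1095/2048, 953/2048]

(P^4)[X -> Y] = 1825/4096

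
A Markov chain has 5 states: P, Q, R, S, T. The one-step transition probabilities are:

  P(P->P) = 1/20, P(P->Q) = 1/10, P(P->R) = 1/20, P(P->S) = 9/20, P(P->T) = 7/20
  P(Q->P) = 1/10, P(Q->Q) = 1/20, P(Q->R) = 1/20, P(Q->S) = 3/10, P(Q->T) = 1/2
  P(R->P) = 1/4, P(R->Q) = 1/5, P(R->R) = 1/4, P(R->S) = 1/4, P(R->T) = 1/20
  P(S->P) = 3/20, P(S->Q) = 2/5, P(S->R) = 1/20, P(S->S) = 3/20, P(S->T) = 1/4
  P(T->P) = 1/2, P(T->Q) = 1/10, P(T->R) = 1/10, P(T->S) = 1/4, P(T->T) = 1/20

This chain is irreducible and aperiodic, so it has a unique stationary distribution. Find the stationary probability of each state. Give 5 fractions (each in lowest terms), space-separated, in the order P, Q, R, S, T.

Answer: 191/888 563/3108 81/1036 569/2072 65/259

Derivation:
The stationary distribution satisfies pi = pi * P, i.e.:
  pi_P = 1/20*pi_P + 1/10*pi_Q + 1/4*pi_R + 3/20*pi_S + 1/2*pi_T
  pi_Q = 1/10*pi_P + 1/20*pi_Q + 1/5*pi_R + 2/5*pi_S + 1/10*pi_T
  pi_R = 1/20*pi_P + 1/20*pi_Q + 1/4*pi_R + 1/20*pi_S + 1/10*pi_T
  pi_S = 9/20*pi_P + 3/10*pi_Q + 1/4*pi_R + 3/20*pi_S + 1/4*pi_T
  pi_T = 7/20*pi_P + 1/2*pi_Q + 1/20*pi_R + 1/4*pi_S + 1/20*pi_T
with normalization: pi_P + pi_Q + pi_R + pi_S + pi_T = 1.

Using the first 4 balance equations plus normalization, the linear system A*pi = b is:
  [-19/20, 1/10, 1/4, 3/20, 1/2] . pi = 0
  [1/10, -19/20, 1/5, 2/5, 1/10] . pi = 0
  [1/20, 1/20, -3/4, 1/20, 1/10] . pi = 0
  [9/20, 3/10, 1/4, -17/20, 1/4] . pi = 0
  [1, 1, 1, 1, 1] . pi = 1

Solving yields:
  pi_P = 191/888
  pi_Q = 563/3108
  pi_R = 81/1036
  pi_S = 569/2072
  pi_T = 65/259

Verification (pi * P):
  191/888*1/20 + 563/3108*1/10 + 81/1036*1/4 + 569/2072*3/20 + 65/259*1/2 = 191/888 = pi_P  (ok)
  191/888*1/10 + 563/3108*1/20 + 81/1036*1/5 + 569/2072*2/5 + 65/259*1/10 = 563/3108 = pi_Q  (ok)
  191/888*1/20 + 563/3108*1/20 + 81/1036*1/4 + 569/2072*1/20 + 65/259*1/10 = 81/1036 = pi_R  (ok)
  191/888*9/20 + 563/3108*3/10 + 81/1036*1/4 + 569/2072*3/20 + 65/259*1/4 = 569/2072 = pi_S  (ok)
  191/888*7/20 + 563/3108*1/2 + 81/1036*1/20 + 569/2072*1/4 + 65/259*1/20 = 65/259 = pi_T  (ok)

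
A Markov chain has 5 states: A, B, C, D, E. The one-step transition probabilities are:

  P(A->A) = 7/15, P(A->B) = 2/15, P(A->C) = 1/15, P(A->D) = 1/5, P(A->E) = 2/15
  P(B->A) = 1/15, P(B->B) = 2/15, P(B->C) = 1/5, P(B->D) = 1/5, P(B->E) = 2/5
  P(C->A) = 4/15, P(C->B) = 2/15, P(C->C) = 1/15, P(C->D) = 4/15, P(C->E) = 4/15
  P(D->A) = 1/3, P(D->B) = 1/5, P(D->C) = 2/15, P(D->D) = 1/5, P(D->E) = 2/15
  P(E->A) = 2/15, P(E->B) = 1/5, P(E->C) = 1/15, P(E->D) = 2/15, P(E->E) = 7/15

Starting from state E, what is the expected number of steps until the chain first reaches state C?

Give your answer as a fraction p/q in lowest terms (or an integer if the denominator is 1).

Answer: 6543/662

Derivation:
Let h_i = expected steps to first reach C from state i.
Boundary: h_C = 0.
First-step equations for the other states:
  h_A = 1 + 7/15*h_A + 2/15*h_B + 1/15*h_C + 1/5*h_D + 2/15*h_E
  h_B = 1 + 1/15*h_A + 2/15*h_B + 1/5*h_C + 1/5*h_D + 2/5*h_E
  h_D = 1 + 1/3*h_A + 1/5*h_B + 2/15*h_C + 1/5*h_D + 2/15*h_E
  h_E = 1 + 2/15*h_A + 1/5*h_B + 1/15*h_C + 2/15*h_D + 7/15*h_E

Substituting h_C = 0 and rearranging gives the linear system (I - Q) h = 1:
  [8/15, -2/15, -1/5, -2/15] . (h_A, h_B, h_D, h_E) = 1
  [-1/15, 13/15, -1/5, -2/5] . (h_A, h_B, h_D, h_E) = 1
  [-1/3, -1/5, 4/5, -2/15] . (h_A, h_B, h_D, h_E) = 1
  [-2/15, -1/5, -2/15, 8/15] . (h_A, h_B, h_D, h_E) = 1

Solving yields:
  h_A = 3291/331
  h_B = 2847/331
  h_D = 3042/331
  h_E = 6543/662

Starting state is E, so the expected hitting time is h_E = 6543/662.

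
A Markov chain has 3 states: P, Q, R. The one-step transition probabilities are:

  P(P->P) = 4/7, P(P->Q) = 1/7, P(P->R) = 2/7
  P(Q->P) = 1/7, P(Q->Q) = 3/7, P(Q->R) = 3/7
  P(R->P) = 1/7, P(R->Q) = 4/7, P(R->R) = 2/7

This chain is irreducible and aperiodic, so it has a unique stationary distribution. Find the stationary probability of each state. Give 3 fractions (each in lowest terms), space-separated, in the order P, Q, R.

The stationary distribution satisfies pi = pi * P, i.e.:
  pi_P = 4/7*pi_P + 1/7*pi_Q + 1/7*pi_R
  pi_Q = 1/7*pi_P + 3/7*pi_Q + 4/7*pi_R
  pi_R = 2/7*pi_P + 3/7*pi_Q + 2/7*pi_R
with normalization: pi_P + pi_Q + pi_R = 1.

Using the first 2 balance equations plus normalization, the linear system A*pi = b is:
  [-3/7, 1/7, 1/7] . pi = 0
  [1/7, -4/7, 4/7] . pi = 0
  [1, 1, 1] . pi = 1

Solving yields:
  pi_P = 1/4
  pi_Q = 13/32
  pi_R = 11/32

Verification (pi * P):
  1/4*4/7 + 13/32*1/7 + 11/32*1/7 = 1/4 = pi_P  (ok)
  1/4*1/7 + 13/32*3/7 + 11/32*4/7 = 13/32 = pi_Q  (ok)
  1/4*2/7 + 13/32*3/7 + 11/32*2/7 = 11/32 = pi_R  (ok)

Answer: 1/4 13/32 11/32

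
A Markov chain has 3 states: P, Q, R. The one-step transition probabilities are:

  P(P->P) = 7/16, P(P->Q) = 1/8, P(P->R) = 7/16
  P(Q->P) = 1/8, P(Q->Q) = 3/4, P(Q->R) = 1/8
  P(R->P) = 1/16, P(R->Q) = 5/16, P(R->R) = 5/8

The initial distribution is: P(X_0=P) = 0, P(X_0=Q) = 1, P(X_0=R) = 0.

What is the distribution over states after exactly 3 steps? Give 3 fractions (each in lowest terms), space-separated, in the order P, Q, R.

Answer: 327/2048 1133/2048 147/512

Derivation:
Propagating the distribution step by step (d_{t+1} = d_t * P):
d_0 = (P=0, Q=1, R=0)
  d_1[P] = 0*7/16 + 1*1/8 + 0*1/16 = 1/8
  d_1[Q] = 0*1/8 + 1*3/4 + 0*5/16 = 3/4
  d_1[R] = 0*7/16 + 1*1/8 + 0*5/8 = 1/8
d_1 = (P=1/8, Q=3/4, R=1/8)
  d_2[P] = 1/8*7/16 + 3/4*1/8 + 1/8*1/16 = 5/32
  d_2[Q] = 1/8*1/8 + 3/4*3/4 + 1/8*5/16 = 79/128
  d_2[R] = 1/8*7/16 + 3/4*1/8 + 1/8*5/8 = 29/128
d_2 = (P=5/32, Q=79/128, R=29/128)
  d_3[P] = 5/32*7/16 + 79/128*1/8 + 29/128*1/16 = 327/2048
  d_3[Q] = 5/32*1/8 + 79/128*3/4 + 29/128*5/16 = 1133/2048
  d_3[R] = 5/32*7/16 + 79/128*1/8 + 29/128*5/8 = 147/512
d_3 = (P=327/2048, Q=1133/2048, R=147/512)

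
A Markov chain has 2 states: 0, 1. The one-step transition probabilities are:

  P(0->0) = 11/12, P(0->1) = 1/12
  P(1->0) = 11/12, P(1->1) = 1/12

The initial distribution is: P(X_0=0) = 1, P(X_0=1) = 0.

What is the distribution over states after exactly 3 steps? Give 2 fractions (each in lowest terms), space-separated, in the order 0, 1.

Answer: 11/12 1/12

Derivation:
Propagating the distribution step by step (d_{t+1} = d_t * P):
d_0 = (0=1, 1=0)
  d_1[0] = 1*11/12 + 0*11/12 = 11/12
  d_1[1] = 1*1/12 + 0*1/12 = 1/12
d_1 = (0=11/12, 1=1/12)
  d_2[0] = 11/12*11/12 + 1/12*11/12 = 11/12
  d_2[1] = 11/12*1/12 + 1/12*1/12 = 1/12
d_2 = (0=11/12, 1=1/12)
  d_3[0] = 11/12*11/12 + 1/12*11/12 = 11/12
  d_3[1] = 11/12*1/12 + 1/12*1/12 = 1/12
d_3 = (0=11/12, 1=1/12)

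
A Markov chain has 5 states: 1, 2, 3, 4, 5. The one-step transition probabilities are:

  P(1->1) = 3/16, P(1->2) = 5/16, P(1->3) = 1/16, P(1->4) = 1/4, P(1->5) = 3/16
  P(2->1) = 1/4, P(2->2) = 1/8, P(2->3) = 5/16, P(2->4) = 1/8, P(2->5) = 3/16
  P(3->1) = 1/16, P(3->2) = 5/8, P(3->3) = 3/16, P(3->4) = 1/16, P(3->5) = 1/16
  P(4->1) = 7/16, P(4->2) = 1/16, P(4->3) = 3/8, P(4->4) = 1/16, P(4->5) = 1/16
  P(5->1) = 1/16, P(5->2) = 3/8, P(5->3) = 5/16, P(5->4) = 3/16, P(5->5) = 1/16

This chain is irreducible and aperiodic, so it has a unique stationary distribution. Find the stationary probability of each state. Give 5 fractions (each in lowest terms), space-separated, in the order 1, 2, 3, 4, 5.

Answer: 8635/44486 6791/22243 21537/88972 5943/44486 855/6844

Derivation:
The stationary distribution satisfies pi = pi * P, i.e.:
  pi_1 = 3/16*pi_1 + 1/4*pi_2 + 1/16*pi_3 + 7/16*pi_4 + 1/16*pi_5
  pi_2 = 5/16*pi_1 + 1/8*pi_2 + 5/8*pi_3 + 1/16*pi_4 + 3/8*pi_5
  pi_3 = 1/16*pi_1 + 5/16*pi_2 + 3/16*pi_3 + 3/8*pi_4 + 5/16*pi_5
  pi_4 = 1/4*pi_1 + 1/8*pi_2 + 1/16*pi_3 + 1/16*pi_4 + 3/16*pi_5
  pi_5 = 3/16*pi_1 + 3/16*pi_2 + 1/16*pi_3 + 1/16*pi_4 + 1/16*pi_5
with normalization: pi_1 + pi_2 + pi_3 + pi_4 + pi_5 = 1.

Using the first 4 balance equations plus normalization, the linear system A*pi = b is:
  [-13/16, 1/4, 1/16, 7/16, 1/16] . pi = 0
  [5/16, -7/8, 5/8, 1/16, 3/8] . pi = 0
  [1/16, 5/16, -13/16, 3/8, 5/16] . pi = 0
  [1/4, 1/8, 1/16, -15/16, 3/16] . pi = 0
  [1, 1, 1, 1, 1] . pi = 1

Solving yields:
  pi_1 = 8635/44486
  pi_2 = 6791/22243
  pi_3 = 21537/88972
  pi_4 = 5943/44486
  pi_5 = 855/6844

Verification (pi * P):
  8635/44486*3/16 + 6791/22243*1/4 + 21537/88972*1/16 + 5943/44486*7/16 + 855/6844*1/16 = 8635/44486 = pi_1  (ok)
  8635/44486*5/16 + 6791/22243*1/8 + 21537/88972*5/8 + 5943/44486*1/16 + 855/6844*3/8 = 6791/22243 = pi_2  (ok)
  8635/44486*1/16 + 6791/22243*5/16 + 21537/88972*3/16 + 5943/44486*3/8 + 855/6844*5/16 = 21537/88972 = pi_3  (ok)
  8635/44486*1/4 + 6791/22243*1/8 + 21537/88972*1/16 + 5943/44486*1/16 + 855/6844*3/16 = 5943/44486 = pi_4  (ok)
  8635/44486*3/16 + 6791/22243*3/16 + 21537/88972*1/16 + 5943/44486*1/16 + 855/6844*1/16 = 855/6844 = pi_5  (ok)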